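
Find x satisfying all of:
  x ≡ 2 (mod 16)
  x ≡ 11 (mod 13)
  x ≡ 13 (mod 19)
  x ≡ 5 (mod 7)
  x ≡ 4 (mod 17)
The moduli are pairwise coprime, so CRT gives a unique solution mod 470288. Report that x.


Product of moduli M = 16 · 13 · 19 · 7 · 17 = 470288.
Merge one congruence at a time:
  Start: x ≡ 2 (mod 16).
  Combine with x ≡ 11 (mod 13); new modulus lcm = 208.
    Write x = 2 + 16·t and substitute into x ≡ 11 (mod 13): 16·t ≡ 11 − 2 = 9 (mod 13).
    Reduce coefficients mod 13: 3·t ≡ 9 (mod 13).
    The inverse of 3 mod 13 is 9 (since 3·9 = 27 = 2·13 + 1), so t ≡ 9·9 = 81 ≡ 3 (mod 13).
    Then x = 2 + 16·3 = 50, valid modulo lcm(16, 13) = 208: x ≡ 50 (mod 208).
  Combine with x ≡ 13 (mod 19); new modulus lcm = 3952.
    Write x = 50 + 208·t and substitute into x ≡ 13 (mod 19): 208·t ≡ 13 − 50 = -37 (mod 19).
    Reduce coefficients mod 19: 18·t ≡ 1 (mod 19).
    The inverse of 18 mod 19 is 18 (since 18·18 = 324 = 17·19 + 1), so t ≡ 18·1 = 18 ≡ 18 (mod 19).
    Then x = 50 + 208·18 = 3794, valid modulo lcm(208, 19) = 3952: x ≡ 3794 (mod 3952).
  Combine with x ≡ 5 (mod 7); new modulus lcm = 27664.
    Write x = 3794 + 3952·t and substitute into x ≡ 5 (mod 7): 3952·t ≡ 5 − 3794 = -3789 (mod 7).
    Reduce coefficients mod 7: 4·t ≡ 5 (mod 7).
    The inverse of 4 mod 7 is 2 (since 4·2 = 8 = 1·7 + 1), so t ≡ 2·5 = 10 ≡ 3 (mod 7).
    Then x = 3794 + 3952·3 = 15650, valid modulo lcm(3952, 7) = 27664: x ≡ 15650 (mod 27664).
  Combine with x ≡ 4 (mod 17); new modulus lcm = 470288.
    Write x = 15650 + 27664·t and substitute into x ≡ 4 (mod 17): 27664·t ≡ 4 − 15650 = -15646 (mod 17).
    Reduce coefficients mod 17: 5·t ≡ 11 (mod 17).
    The inverse of 5 mod 17 is 7 (since 5·7 = 35 = 2·17 + 1), so t ≡ 7·11 = 77 ≡ 9 (mod 17).
    Then x = 15650 + 27664·9 = 264626, valid modulo lcm(27664, 17) = 470288: x ≡ 264626 (mod 470288).
Verify against each original: 264626 mod 16 = 2, 264626 mod 13 = 11, 264626 mod 19 = 13, 264626 mod 7 = 5, 264626 mod 17 = 4.

x ≡ 264626 (mod 470288).


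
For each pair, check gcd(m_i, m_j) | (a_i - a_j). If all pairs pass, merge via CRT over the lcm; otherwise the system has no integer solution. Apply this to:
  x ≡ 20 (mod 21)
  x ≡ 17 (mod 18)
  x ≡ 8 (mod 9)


Moduli 21, 18, 9 are not pairwise coprime, so CRT works modulo lcm(m_i) when all pairwise compatibility conditions hold.
Pairwise compatibility: gcd(m_i, m_j) must divide a_i - a_j for every pair.
Merge one congruence at a time:
  Start: x ≡ 20 (mod 21).
  Combine with x ≡ 17 (mod 18): gcd(21, 18) = 3; 17 - 20 = -3, which IS divisible by 3, so compatible.
    Write x = 20 + 21·t and substitute into x ≡ 17 (mod 18): 21·t ≡ 17 − 20 = -3 (mod 18).
    Divide the congruence (and modulus) by g = 3: 7·t ≡ -1 (mod 6).
    Reduce coefficients mod 6: 1·t ≡ 5 (mod 6).
    So t ≡ 5 (mod 6).
    Then x = 20 + 21·5 = 125, valid modulo lcm(21, 18) = 126: x ≡ 125 (mod 126).
  Combine with x ≡ 8 (mod 9): gcd(126, 9) = 9; 8 - 125 = -117, which IS divisible by 9, so compatible.
    Write x = 125 + 126·t and substitute into x ≡ 8 (mod 9): 126·t ≡ 8 − 125 = -117 (mod 9).
    Divide the congruence (and modulus) by g = 9: 14·t ≡ -13 (mod 1).
    Modulo 1 every t works; take t = 0.
    Then x = 125 + 126·0 = 125, valid modulo lcm(126, 9) = 126: x ≡ 125 (mod 126).
Verify: 125 mod 21 = 20, 125 mod 18 = 17, 125 mod 9 = 8.

x ≡ 125 (mod 126).


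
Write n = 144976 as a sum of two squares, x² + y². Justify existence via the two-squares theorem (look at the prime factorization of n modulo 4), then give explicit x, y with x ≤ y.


Step 1: Factor n = 144976 = 2^4 · 13 · 17 · 41.
Step 2: Check the mod-4 condition on each prime factor: 2 = 2 (special); 13 ≡ 1 (mod 4), exponent 1; 17 ≡ 1 (mod 4), exponent 1; 41 ≡ 1 (mod 4), exponent 1.
All primes ≡ 3 (mod 4) appear to even exponent (or don't appear), so by the two-squares theorem n IS expressible as a sum of two squares.
Step 3: Build a representation. Group n = k² · m with k = 4 and m = 13 · 17 · 41 = 9061 (a product of primes ≡ 1 (mod 4)); a representation of m scales to one of n via (k·x)² + (k·y)² = k²(x² + y²). Each prime p ≡ 1 (mod 4) is itself a sum of two squares; find a² by testing p − a² for a perfect square:
  13: 13 − 1² = 12, 13 − 2² = 9 = 3² ⇒ 13 = 2² + 3².
  17: 17 − 1² = 16 = 4² ⇒ 17 = 1² + 4².
  41: 41 − 1² = 40, 41 − 2² = 37, 41 − 3² = 32, 41 − 4² = 25 = 5² ⇒ 41 = 4² + 5².
  Combine using the Brahmagupta–Fibonacci identity (a² + b²)(c² + d²) = (ac − bd)² + (ad + bc)² = (ac + bd)² + (ad − bc)²:
  13 · 17 = 221: from (2² + 3²)(1² + 4²), take (2·1 − 3·4, 2·4 + 3·1) = (2 − 12, 8 + 3) = (-10, 11); dropping signs (only squares matter) gives (10, 11); check 10² + 11² = 100 + 121 = 221 ✓.
  221 · 41 = 9061: from (10² + 11²)(4² + 5²), take (10·4 − 11·5, 10·5 + 11·4) = (40 − 55, 50 + 44) = (-15, 94); dropping signs (only squares matter) gives (15, 94); check 15² + 94² = 225 + 8836 = 9061 ✓.
  Scale by k = 4: (4·15, 4·94) = (60, 376).
Step 4: Order so x ≤ y and verify: 60² + 376² = 3600 + 141376 = 144976 = n. ✓

n = 144976 = 60² + 376² (one valid representation with x ≤ y).


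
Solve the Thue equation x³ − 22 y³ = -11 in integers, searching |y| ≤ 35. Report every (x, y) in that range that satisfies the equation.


The equation is x³ - 22y³ = -11. For fixed y, x³ = 22·y³ − 11, so a solution requires the RHS to be a perfect cube.
Strategy: iterate y from -35 to 35, compute RHS = 22·y³ − 11, and check whether it is a (positive or negative) perfect cube.
Check small values of y:
  y = 0: RHS = -11 is not a perfect cube.
  y = 1: RHS = 11 is not a perfect cube.
  y = -1: RHS = -33 is not a perfect cube.
  y = 2: RHS = 165 is not a perfect cube.
  y = -2: RHS = -187 is not a perfect cube.
  y = 3: RHS = 583 is not a perfect cube.
  y = -3: RHS = -605 is not a perfect cube.
Continuing the search up to |y| = 35 finds no solutions either.
No (x, y) in the scanned range satisfies the equation.

No integer solutions with |y| ≤ 35.


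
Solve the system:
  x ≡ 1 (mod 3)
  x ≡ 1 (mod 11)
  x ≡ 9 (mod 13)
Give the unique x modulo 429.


Moduli 3, 11, 13 are pairwise coprime; by CRT there is a unique solution modulo M = 3 · 11 · 13 = 429.
Solve pairwise, accumulating the modulus:
  Start with x ≡ 1 (mod 3).
  Combine with x ≡ 1 (mod 11): since gcd(3, 11) = 1, we get a unique residue mod 33.
    Write x = 1 + 3·t and substitute into x ≡ 1 (mod 11): 3·t ≡ 1 − 1 = 0 (mod 11).
    The inverse of 3 mod 11 is 4 (since 3·4 = 12 = 1·11 + 1), so t ≡ 4·0 = 0 ≡ 0 (mod 11).
    Then x = 1 + 3·0 = 1, valid modulo lcm(3, 11) = 33: x ≡ 1 (mod 33).
  Combine with x ≡ 9 (mod 13): since gcd(33, 13) = 1, we get a unique residue mod 429.
    Write x = 1 + 33·t and substitute into x ≡ 9 (mod 13): 33·t ≡ 9 − 1 = 8 (mod 13).
    Reduce coefficients mod 13: 7·t ≡ 8 (mod 13).
    The inverse of 7 mod 13 is 2 (since 7·2 = 14 = 1·13 + 1), so t ≡ 2·8 = 16 ≡ 3 (mod 13).
    Then x = 1 + 33·3 = 100, valid modulo lcm(33, 13) = 429: x ≡ 100 (mod 429).
Verify: 100 mod 3 = 1 ✓, 100 mod 11 = 1 ✓, 100 mod 13 = 9 ✓.

x ≡ 100 (mod 429).


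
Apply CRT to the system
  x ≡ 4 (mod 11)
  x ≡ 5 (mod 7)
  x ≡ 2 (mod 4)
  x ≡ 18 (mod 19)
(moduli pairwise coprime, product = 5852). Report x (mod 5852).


Product of moduli M = 11 · 7 · 4 · 19 = 5852.
Merge one congruence at a time:
  Start: x ≡ 4 (mod 11).
  Combine with x ≡ 5 (mod 7); new modulus lcm = 77.
    Write x = 4 + 11·t and substitute into x ≡ 5 (mod 7): 11·t ≡ 5 − 4 = 1 (mod 7).
    Reduce coefficients mod 7: 4·t ≡ 1 (mod 7).
    The inverse of 4 mod 7 is 2 (since 4·2 = 8 = 1·7 + 1), so t ≡ 2·1 = 2 ≡ 2 (mod 7).
    Then x = 4 + 11·2 = 26, valid modulo lcm(11, 7) = 77: x ≡ 26 (mod 77).
  Combine with x ≡ 2 (mod 4); new modulus lcm = 308.
    Write x = 26 + 77·t and substitute into x ≡ 2 (mod 4): 77·t ≡ 2 − 26 = -24 (mod 4).
    Reduce coefficients mod 4: 1·t ≡ 0 (mod 4).
    So t ≡ 0 (mod 4).
    Then x = 26 + 77·0 = 26, valid modulo lcm(77, 4) = 308: x ≡ 26 (mod 308).
  Combine with x ≡ 18 (mod 19); new modulus lcm = 5852.
    Write x = 26 + 308·t and substitute into x ≡ 18 (mod 19): 308·t ≡ 18 − 26 = -8 (mod 19).
    Reduce coefficients mod 19: 4·t ≡ 11 (mod 19).
    The inverse of 4 mod 19 is 5 (since 4·5 = 20 = 1·19 + 1), so t ≡ 5·11 = 55 ≡ 17 (mod 19).
    Then x = 26 + 308·17 = 5262, valid modulo lcm(308, 19) = 5852: x ≡ 5262 (mod 5852).
Verify against each original: 5262 mod 11 = 4, 5262 mod 7 = 5, 5262 mod 4 = 2, 5262 mod 19 = 18.

x ≡ 5262 (mod 5852).


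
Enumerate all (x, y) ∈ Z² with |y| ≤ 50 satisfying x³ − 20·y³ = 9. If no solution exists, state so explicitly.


The equation is x³ - 20y³ = 9. For fixed y, x³ = 20·y³ + 9, so a solution requires the RHS to be a perfect cube.
Strategy: iterate y from -50 to 50, compute RHS = 20·y³ + 9, and check whether it is a (positive or negative) perfect cube.
Check small values of y:
  y = 0: RHS = 9 is not a perfect cube.
  y = 1: RHS = 29 is not a perfect cube.
  y = -1: RHS = -11 is not a perfect cube.
  y = 2: RHS = 169 is not a perfect cube.
  y = -2: RHS = -151 is not a perfect cube.
  y = 3: RHS = 549 is not a perfect cube.
  y = -3: RHS = -531 is not a perfect cube.
Continuing the search up to |y| = 50 finds no solutions either.
No (x, y) in the scanned range satisfies the equation.

No integer solutions with |y| ≤ 50.


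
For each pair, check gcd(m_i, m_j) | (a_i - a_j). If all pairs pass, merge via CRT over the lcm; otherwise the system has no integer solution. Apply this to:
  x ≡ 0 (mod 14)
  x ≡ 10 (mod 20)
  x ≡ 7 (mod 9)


Moduli 14, 20, 9 are not pairwise coprime, so CRT works modulo lcm(m_i) when all pairwise compatibility conditions hold.
Pairwise compatibility: gcd(m_i, m_j) must divide a_i - a_j for every pair.
Merge one congruence at a time:
  Start: x ≡ 0 (mod 14).
  Combine with x ≡ 10 (mod 20): gcd(14, 20) = 2; 10 - 0 = 10, which IS divisible by 2, so compatible.
    Write x = 0 + 14·t and substitute into x ≡ 10 (mod 20): 14·t ≡ 10 − 0 = 10 (mod 20).
    Divide the congruence (and modulus) by g = 2: 7·t ≡ 5 (mod 10).
    The inverse of 7 mod 10 is 3 (since 7·3 = 21 = 2·10 + 1), so t ≡ 3·5 = 15 ≡ 5 (mod 10).
    Then x = 0 + 14·5 = 70, valid modulo lcm(14, 20) = 140: x ≡ 70 (mod 140).
  Combine with x ≡ 7 (mod 9): gcd(140, 9) = 1; 7 - 70 = -63, which IS divisible by 1, so compatible.
    Write x = 70 + 140·t and substitute into x ≡ 7 (mod 9): 140·t ≡ 7 − 70 = -63 (mod 9).
    Reduce coefficients mod 9: 5·t ≡ 0 (mod 9).
    The inverse of 5 mod 9 is 2 (since 5·2 = 10 = 1·9 + 1), so t ≡ 2·0 = 0 ≡ 0 (mod 9).
    Then x = 70 + 140·0 = 70, valid modulo lcm(140, 9) = 1260: x ≡ 70 (mod 1260).
Verify: 70 mod 14 = 0, 70 mod 20 = 10, 70 mod 9 = 7.

x ≡ 70 (mod 1260).


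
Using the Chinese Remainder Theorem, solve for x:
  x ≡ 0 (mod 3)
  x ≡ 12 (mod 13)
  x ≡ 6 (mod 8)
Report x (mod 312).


Moduli 3, 13, 8 are pairwise coprime; by CRT there is a unique solution modulo M = 3 · 13 · 8 = 312.
Solve pairwise, accumulating the modulus:
  Start with x ≡ 0 (mod 3).
  Combine with x ≡ 12 (mod 13): since gcd(3, 13) = 1, we get a unique residue mod 39.
    Write x = 0 + 3·t and substitute into x ≡ 12 (mod 13): 3·t ≡ 12 − 0 = 12 (mod 13).
    The inverse of 3 mod 13 is 9 (since 3·9 = 27 = 2·13 + 1), so t ≡ 9·12 = 108 ≡ 4 (mod 13).
    Then x = 0 + 3·4 = 12, valid modulo lcm(3, 13) = 39: x ≡ 12 (mod 39).
  Combine with x ≡ 6 (mod 8): since gcd(39, 8) = 1, we get a unique residue mod 312.
    Write x = 12 + 39·t and substitute into x ≡ 6 (mod 8): 39·t ≡ 6 − 12 = -6 (mod 8).
    Reduce coefficients mod 8: 7·t ≡ 2 (mod 8).
    The inverse of 7 mod 8 is 7 (since 7·7 = 49 = 6·8 + 1), so t ≡ 7·2 = 14 ≡ 6 (mod 8).
    Then x = 12 + 39·6 = 246, valid modulo lcm(39, 8) = 312: x ≡ 246 (mod 312).
Verify: 246 mod 3 = 0 ✓, 246 mod 13 = 12 ✓, 246 mod 8 = 6 ✓.

x ≡ 246 (mod 312).


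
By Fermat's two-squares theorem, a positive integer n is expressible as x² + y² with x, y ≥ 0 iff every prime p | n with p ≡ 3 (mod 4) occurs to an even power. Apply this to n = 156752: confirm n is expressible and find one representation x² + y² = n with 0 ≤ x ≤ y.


Step 1: Factor n = 156752 = 2^4 · 97 · 101.
Step 2: Check the mod-4 condition on each prime factor: 2 = 2 (special); 97 ≡ 1 (mod 4), exponent 1; 101 ≡ 1 (mod 4), exponent 1.
All primes ≡ 3 (mod 4) appear to even exponent (or don't appear), so by the two-squares theorem n IS expressible as a sum of two squares.
Step 3: Build a representation. Group n = k² · m with k = 4 and m = 97 · 101 = 9797 (a product of primes ≡ 1 (mod 4)); a representation of m scales to one of n via (k·x)² + (k·y)² = k²(x² + y²). Each prime p ≡ 1 (mod 4) is itself a sum of two squares; find a² by testing p − a² for a perfect square:
  97: 97 − 1² = 96, 97 − 2² = 93, 97 − 3² = 88, 97 − 4² = 81 = 9² ⇒ 97 = 4² + 9².
  101: 101 − 1² = 100 = 10² ⇒ 101 = 1² + 10².
  Combine using the Brahmagupta–Fibonacci identity (a² + b²)(c² + d²) = (ac − bd)² + (ad + bc)² = (ac + bd)² + (ad − bc)²:
  97 · 101 = 9797: from (4² + 9²)(1² + 10²), take (4·1 − 9·10, 4·10 + 9·1) = (4 − 90, 40 + 9) = (-86, 49); dropping signs (only squares matter) gives (86, 49); check 86² + 49² = 7396 + 2401 = 9797 ✓.
  Scale by k = 4: (4·86, 4·49) = (344, 196).
Step 4: Order so x ≤ y and verify: 196² + 344² = 38416 + 118336 = 156752 = n. ✓

n = 156752 = 196² + 344² (one valid representation with x ≤ y).


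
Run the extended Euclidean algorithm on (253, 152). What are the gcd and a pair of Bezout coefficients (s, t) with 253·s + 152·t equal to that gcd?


Euclidean algorithm on (253, 152) — divide until remainder is 0:
  253 = 1 · 152 + 101
  152 = 1 · 101 + 51
  101 = 1 · 51 + 50
  51 = 1 · 50 + 1
  50 = 50 · 1 + 0
gcd(253, 152) = 1.
Track Bezout coefficients alongside the remainders: start with r₀ = 253 = a·1 + b·0 (s = 1, t = 0) and r₁ = 152 = a·0 + b·1 (s = 0, t = 1); each new remainder r_{k+1} = r_{k-1} − q_k·r_k inherits s_{k+1} = s_{k-1} − q_k·s_k, t_{k+1} = t_{k-1} − q_k·t_k, so r_k = a·s_k + b·t_k at every step:
  q = 1: r = 101, s = 1 − 1·0 = 1, t = 0 − 1·1 = -1  (check: 253·1 + 152·(-1) = 101)
  q = 1: r = 51, s = 0 − 1·1 = -1, t = 1 − 1·(-1) = 2  (check: 253·(-1) + 152·2 = 51)
  q = 1: r = 50, s = 1 − 1·(-1) = 2, t = -1 − 1·2 = -3  (check: 253·2 + 152·(-3) = 50)
  q = 1: r = 1, s = -1 − 1·2 = -3, t = 2 − 1·(-3) = 5  (check: 253·(-3) + 152·5 = 1)
The row with r = 1 (the gcd) gives the Bezout coefficients s = -3, t = 5.
Result: 253 · (-3) + 152 · (5) = 1.

gcd(253, 152) = 1; s = -3, t = 5 (check: 253·(-3) + 152·5 = 1).


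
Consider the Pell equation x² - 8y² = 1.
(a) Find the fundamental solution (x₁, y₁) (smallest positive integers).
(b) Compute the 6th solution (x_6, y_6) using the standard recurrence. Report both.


Step 1: Find the fundamental solution (x₁, y₁) of x² - 8y² = 1.
  Expand √8 as a continued fraction. a₀ = ⌊√8⌋ = 2; iterate m_{k+1} = d_k·a_k − m_k, d_{k+1} = (8 − m_{k+1}²)/d_k, a_{k+1} = ⌊(a₀ + m_{k+1})/d_{k+1}⌋ (starting m₀ = 0, d₀ = 1), with convergents p_k = a_k·p_{k-1} + p_{k-2}, q_k = a_k·q_{k-1} + q_{k-2} (p₋₁ = 1, q₋₁ = 0):
  k = 0: a₀ = 2; p₀/q₀ = 2/1; p₀² − 8·q₀² = 4 − 8 = -4.
  k = 1: m = 2, d = 4, a = ⌊(2 + 2)/4⌋ = 1; p/q = (1·2 + 1)/(1·1 + 0) = 3/1; p² − 8·q² = 9 − 8 = 1.
  The first convergent with p² − 8·q² = 1 gives the fundamental solution (x₁, y₁) = (3, 1).
Step 2: Apply the recurrence (x_{n+1}, y_{n+1}) = (x₁x_n + 8y₁y_n, x₁y_n + y₁x_n) repeatedly.
  From (x_1, y_1) = (3, 1): x_2 = 3·3 + 8·1·1 = 17; y_2 = 3·1 + 1·3 = 6.
  From (x_2, y_2) = (17, 6): x_3 = 3·17 + 8·1·6 = 99; y_3 = 3·6 + 1·17 = 35.
  From (x_3, y_3) = (99, 35): x_4 = 3·99 + 8·1·35 = 577; y_4 = 3·35 + 1·99 = 204.
  From (x_4, y_4) = (577, 204): x_5 = 3·577 + 8·1·204 = 3363; y_5 = 3·204 + 1·577 = 1189.
  From (x_5, y_5) = (3363, 1189): x_6 = 3·3363 + 8·1·1189 = 19601; y_6 = 3·1189 + 1·3363 = 6930.
Step 3: Verify x_6² - 8·y_6² = 384199201 - 384199200 = 1 (should be 1). ✓

(x_1, y_1) = (3, 1); (x_6, y_6) = (19601, 6930).


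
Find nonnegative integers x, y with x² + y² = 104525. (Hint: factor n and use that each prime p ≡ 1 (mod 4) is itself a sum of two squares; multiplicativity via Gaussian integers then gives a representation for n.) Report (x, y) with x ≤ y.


Step 1: Factor n = 104525 = 5^2 · 37 · 113.
Step 2: Check the mod-4 condition on each prime factor: 5 ≡ 1 (mod 4), exponent 2; 37 ≡ 1 (mod 4), exponent 1; 113 ≡ 1 (mod 4), exponent 1.
All primes ≡ 3 (mod 4) appear to even exponent (or don't appear), so by the two-squares theorem n IS expressible as a sum of two squares.
Step 3: Build a representation. Group n = k² · m with k = 5 and m = 37 · 113 = 4181 (a product of primes ≡ 1 (mod 4)); a representation of m scales to one of n via (k·x)² + (k·y)² = k²(x² + y²). Each prime p ≡ 1 (mod 4) is itself a sum of two squares; find a² by testing p − a² for a perfect square:
  37: 37 − 1² = 36 = 6² ⇒ 37 = 1² + 6².
  113: 113 − 1² = 112, 113 − 2² = 109, 113 − 3² = 104, 113 − 4² = 97, 113 − 5² = 88, 113 − 6² = 77, 113 − 7² = 64 = 8² ⇒ 113 = 7² + 8².
  Combine using the Brahmagupta–Fibonacci identity (a² + b²)(c² + d²) = (ac − bd)² + (ad + bc)² = (ac + bd)² + (ad − bc)²:
  37 · 113 = 4181: from (1² + 6²)(7² + 8²), take (1·7 − 6·8, 1·8 + 6·7) = (7 − 48, 8 + 42) = (-41, 50); dropping signs (only squares matter) gives (41, 50); check 41² + 50² = 1681 + 2500 = 4181 ✓.
  Scale by k = 5: (5·41, 5·50) = (205, 250).
Step 4: Order so x ≤ y and verify: 205² + 250² = 42025 + 62500 = 104525 = n. ✓

n = 104525 = 205² + 250² (one valid representation with x ≤ y).


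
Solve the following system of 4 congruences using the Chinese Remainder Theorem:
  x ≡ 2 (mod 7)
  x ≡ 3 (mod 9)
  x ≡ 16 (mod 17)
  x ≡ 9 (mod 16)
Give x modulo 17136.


Product of moduli M = 7 · 9 · 17 · 16 = 17136.
Merge one congruence at a time:
  Start: x ≡ 2 (mod 7).
  Combine with x ≡ 3 (mod 9); new modulus lcm = 63.
    Write x = 2 + 7·t and substitute into x ≡ 3 (mod 9): 7·t ≡ 3 − 2 = 1 (mod 9).
    The inverse of 7 mod 9 is 4 (since 7·4 = 28 = 3·9 + 1), so t ≡ 4·1 = 4 ≡ 4 (mod 9).
    Then x = 2 + 7·4 = 30, valid modulo lcm(7, 9) = 63: x ≡ 30 (mod 63).
  Combine with x ≡ 16 (mod 17); new modulus lcm = 1071.
    Write x = 30 + 63·t and substitute into x ≡ 16 (mod 17): 63·t ≡ 16 − 30 = -14 (mod 17).
    Reduce coefficients mod 17: 12·t ≡ 3 (mod 17).
    The inverse of 12 mod 17 is 10 (since 12·10 = 120 = 7·17 + 1), so t ≡ 10·3 = 30 ≡ 13 (mod 17).
    Then x = 30 + 63·13 = 849, valid modulo lcm(63, 17) = 1071: x ≡ 849 (mod 1071).
  Combine with x ≡ 9 (mod 16); new modulus lcm = 17136.
    Write x = 849 + 1071·t and substitute into x ≡ 9 (mod 16): 1071·t ≡ 9 − 849 = -840 (mod 16).
    Reduce coefficients mod 16: 15·t ≡ 8 (mod 16).
    The inverse of 15 mod 16 is 15 (since 15·15 = 225 = 14·16 + 1), so t ≡ 15·8 = 120 ≡ 8 (mod 16).
    Then x = 849 + 1071·8 = 9417, valid modulo lcm(1071, 16) = 17136: x ≡ 9417 (mod 17136).
Verify against each original: 9417 mod 7 = 2, 9417 mod 9 = 3, 9417 mod 17 = 16, 9417 mod 16 = 9.

x ≡ 9417 (mod 17136).


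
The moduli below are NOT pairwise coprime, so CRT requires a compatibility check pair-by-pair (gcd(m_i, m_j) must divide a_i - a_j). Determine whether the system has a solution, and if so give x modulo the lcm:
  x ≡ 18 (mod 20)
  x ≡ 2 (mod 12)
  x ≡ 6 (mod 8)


Moduli 20, 12, 8 are not pairwise coprime, so CRT works modulo lcm(m_i) when all pairwise compatibility conditions hold.
Pairwise compatibility: gcd(m_i, m_j) must divide a_i - a_j for every pair.
Merge one congruence at a time:
  Start: x ≡ 18 (mod 20).
  Combine with x ≡ 2 (mod 12): gcd(20, 12) = 4; 2 - 18 = -16, which IS divisible by 4, so compatible.
    Write x = 18 + 20·t and substitute into x ≡ 2 (mod 12): 20·t ≡ 2 − 18 = -16 (mod 12).
    Divide the congruence (and modulus) by g = 4: 5·t ≡ -4 (mod 3).
    Reduce coefficients mod 3: 2·t ≡ 2 (mod 3).
    The inverse of 2 mod 3 is 2 (since 2·2 = 4 = 1·3 + 1), so t ≡ 2·2 = 4 ≡ 1 (mod 3).
    Then x = 18 + 20·1 = 38, valid modulo lcm(20, 12) = 60: x ≡ 38 (mod 60).
  Combine with x ≡ 6 (mod 8): gcd(60, 8) = 4; 6 - 38 = -32, which IS divisible by 4, so compatible.
    Write x = 38 + 60·t and substitute into x ≡ 6 (mod 8): 60·t ≡ 6 − 38 = -32 (mod 8).
    Divide the congruence (and modulus) by g = 4: 15·t ≡ -8 (mod 2).
    Reduce coefficients mod 2: 1·t ≡ 0 (mod 2).
    So t ≡ 0 (mod 2).
    Then x = 38 + 60·0 = 38, valid modulo lcm(60, 8) = 120: x ≡ 38 (mod 120).
Verify: 38 mod 20 = 18, 38 mod 12 = 2, 38 mod 8 = 6.

x ≡ 38 (mod 120).


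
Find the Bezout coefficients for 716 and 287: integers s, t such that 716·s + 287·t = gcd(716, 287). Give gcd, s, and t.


Euclidean algorithm on (716, 287) — divide until remainder is 0:
  716 = 2 · 287 + 142
  287 = 2 · 142 + 3
  142 = 47 · 3 + 1
  3 = 3 · 1 + 0
gcd(716, 287) = 1.
Track Bezout coefficients alongside the remainders: start with r₀ = 716 = a·1 + b·0 (s = 1, t = 0) and r₁ = 287 = a·0 + b·1 (s = 0, t = 1); each new remainder r_{k+1} = r_{k-1} − q_k·r_k inherits s_{k+1} = s_{k-1} − q_k·s_k, t_{k+1} = t_{k-1} − q_k·t_k, so r_k = a·s_k + b·t_k at every step:
  q = 2: r = 142, s = 1 − 2·0 = 1, t = 0 − 2·1 = -2  (check: 716·1 + 287·(-2) = 142)
  q = 2: r = 3, s = 0 − 2·1 = -2, t = 1 − 2·(-2) = 5  (check: 716·(-2) + 287·5 = 3)
  q = 47: r = 1, s = 1 − 47·(-2) = 95, t = -2 − 47·5 = -237  (check: 716·95 + 287·(-237) = 1)
The row with r = 1 (the gcd) gives the Bezout coefficients s = 95, t = -237.
Result: 716 · (95) + 287 · (-237) = 1.

gcd(716, 287) = 1; s = 95, t = -237 (check: 716·95 + 287·(-237) = 1).


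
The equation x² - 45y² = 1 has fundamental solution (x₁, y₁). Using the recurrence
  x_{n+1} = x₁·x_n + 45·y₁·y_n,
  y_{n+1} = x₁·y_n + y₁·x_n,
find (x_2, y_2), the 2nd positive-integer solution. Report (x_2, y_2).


Step 1: Find the fundamental solution (x₁, y₁) of x² - 45y² = 1.
  Expand √45 as a continued fraction. a₀ = ⌊√45⌋ = 6; iterate m_{k+1} = d_k·a_k − m_k, d_{k+1} = (45 − m_{k+1}²)/d_k, a_{k+1} = ⌊(a₀ + m_{k+1})/d_{k+1}⌋ (starting m₀ = 0, d₀ = 1), with convergents p_k = a_k·p_{k-1} + p_{k-2}, q_k = a_k·q_{k-1} + q_{k-2} (p₋₁ = 1, q₋₁ = 0):
  k = 0: a₀ = 6; p₀/q₀ = 6/1; p₀² − 45·q₀² = 36 − 45 = -9.
  k = 1: m = 6, d = 9, a = ⌊(6 + 6)/9⌋ = 1; p/q = (1·6 + 1)/(1·1 + 0) = 7/1; p² − 45·q² = 49 − 45 = 4.
  k = 2: m = 3, d = 4, a = ⌊(6 + 3)/4⌋ = 2; p/q = (2·7 + 6)/(2·1 + 1) = 20/3; p² − 45·q² = 400 − 405 = -5.
  k = 3: m = 5, d = 5, a = ⌊(6 + 5)/5⌋ = 2; p/q = (2·20 + 7)/(2·3 + 1) = 47/7; p² − 45·q² = 2209 − 2205 = 4.
  k = 4: m = 5, d = 4, a = ⌊(6 + 5)/4⌋ = 2; p/q = (2·47 + 20)/(2·7 + 3) = 114/17; p² − 45·q² = 12996 − 13005 = -9.
  k = 5: m = 3, d = 9, a = ⌊(6 + 3)/9⌋ = 1; p/q = (1·114 + 47)/(1·17 + 7) = 161/24; p² − 45·q² = 25921 − 25920 = 1.
  The first convergent with p² − 45·q² = 1 gives the fundamental solution (x₁, y₁) = (161, 24).
Step 2: Apply the recurrence (x_{n+1}, y_{n+1}) = (x₁x_n + 45y₁y_n, x₁y_n + y₁x_n) repeatedly.
  From (x_1, y_1) = (161, 24): x_2 = 161·161 + 45·24·24 = 51841; y_2 = 161·24 + 24·161 = 7728.
Step 3: Verify x_2² - 45·y_2² = 2687489281 - 2687489280 = 1 (should be 1). ✓

(x_1, y_1) = (161, 24); (x_2, y_2) = (51841, 7728).


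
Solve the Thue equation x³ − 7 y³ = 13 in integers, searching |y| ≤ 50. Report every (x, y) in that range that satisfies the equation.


The equation is x³ - 7y³ = 13. For fixed y, x³ = 7·y³ + 13, so a solution requires the RHS to be a perfect cube.
Strategy: iterate y from -50 to 50, compute RHS = 7·y³ + 13, and check whether it is a (positive or negative) perfect cube.
Check small values of y:
  y = 0: RHS = 13 is not a perfect cube.
  y = 1: RHS = 20 is not a perfect cube.
  y = -1: RHS = 6 is not a perfect cube.
  y = 2: RHS = 69 is not a perfect cube.
  y = -2: RHS = -43 is not a perfect cube.
  y = 3: RHS = 202 is not a perfect cube.
  y = -3: RHS = -176 is not a perfect cube.
Continuing the search up to |y| = 50 finds no solutions either.
No (x, y) in the scanned range satisfies the equation.

No integer solutions with |y| ≤ 50.


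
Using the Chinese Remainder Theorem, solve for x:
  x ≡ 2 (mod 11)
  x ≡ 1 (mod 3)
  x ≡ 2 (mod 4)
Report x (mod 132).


Moduli 11, 3, 4 are pairwise coprime; by CRT there is a unique solution modulo M = 11 · 3 · 4 = 132.
Solve pairwise, accumulating the modulus:
  Start with x ≡ 2 (mod 11).
  Combine with x ≡ 1 (mod 3): since gcd(11, 3) = 1, we get a unique residue mod 33.
    Write x = 2 + 11·t and substitute into x ≡ 1 (mod 3): 11·t ≡ 1 − 2 = -1 (mod 3).
    Reduce coefficients mod 3: 2·t ≡ 2 (mod 3).
    The inverse of 2 mod 3 is 2 (since 2·2 = 4 = 1·3 + 1), so t ≡ 2·2 = 4 ≡ 1 (mod 3).
    Then x = 2 + 11·1 = 13, valid modulo lcm(11, 3) = 33: x ≡ 13 (mod 33).
  Combine with x ≡ 2 (mod 4): since gcd(33, 4) = 1, we get a unique residue mod 132.
    Write x = 13 + 33·t and substitute into x ≡ 2 (mod 4): 33·t ≡ 2 − 13 = -11 (mod 4).
    Reduce coefficients mod 4: 1·t ≡ 1 (mod 4).
    So t ≡ 1 (mod 4).
    Then x = 13 + 33·1 = 46, valid modulo lcm(33, 4) = 132: x ≡ 46 (mod 132).
Verify: 46 mod 11 = 2 ✓, 46 mod 3 = 1 ✓, 46 mod 4 = 2 ✓.

x ≡ 46 (mod 132).


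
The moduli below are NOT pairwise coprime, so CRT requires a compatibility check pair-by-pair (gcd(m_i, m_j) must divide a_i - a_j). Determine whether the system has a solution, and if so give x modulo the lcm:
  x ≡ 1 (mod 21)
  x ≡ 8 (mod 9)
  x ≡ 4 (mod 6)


Moduli 21, 9, 6 are not pairwise coprime, so CRT works modulo lcm(m_i) when all pairwise compatibility conditions hold.
Pairwise compatibility: gcd(m_i, m_j) must divide a_i - a_j for every pair.
Merge one congruence at a time:
  Start: x ≡ 1 (mod 21).
  Combine with x ≡ 8 (mod 9): gcd(21, 9) = 3, and 8 - 1 = 7 is NOT divisible by 3.
    ⇒ system is inconsistent (no integer solution).

No solution (the system is inconsistent).


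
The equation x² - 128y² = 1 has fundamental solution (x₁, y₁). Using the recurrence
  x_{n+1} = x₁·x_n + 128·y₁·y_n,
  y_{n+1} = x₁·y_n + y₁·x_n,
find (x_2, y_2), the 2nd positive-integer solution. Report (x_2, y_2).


Step 1: Find the fundamental solution (x₁, y₁) of x² - 128y² = 1.
  Expand √128 as a continued fraction. a₀ = ⌊√128⌋ = 11; iterate m_{k+1} = d_k·a_k − m_k, d_{k+1} = (128 − m_{k+1}²)/d_k, a_{k+1} = ⌊(a₀ + m_{k+1})/d_{k+1}⌋ (starting m₀ = 0, d₀ = 1), with convergents p_k = a_k·p_{k-1} + p_{k-2}, q_k = a_k·q_{k-1} + q_{k-2} (p₋₁ = 1, q₋₁ = 0):
  k = 0: a₀ = 11; p₀/q₀ = 11/1; p₀² − 128·q₀² = 121 − 128 = -7.
  k = 1: m = 11, d = 7, a = ⌊(11 + 11)/7⌋ = 3; p/q = (3·11 + 1)/(3·1 + 0) = 34/3; p² − 128·q² = 1156 − 1152 = 4.
  k = 2: m = 10, d = 4, a = ⌊(11 + 10)/4⌋ = 5; p/q = (5·34 + 11)/(5·3 + 1) = 181/16; p² − 128·q² = 32761 − 32768 = -7.
  k = 3: m = 10, d = 7, a = ⌊(11 + 10)/7⌋ = 3; p/q = (3·181 + 34)/(3·16 + 3) = 577/51; p² − 128·q² = 332929 − 332928 = 1.
  The first convergent with p² − 128·q² = 1 gives the fundamental solution (x₁, y₁) = (577, 51).
Step 2: Apply the recurrence (x_{n+1}, y_{n+1}) = (x₁x_n + 128y₁y_n, x₁y_n + y₁x_n) repeatedly.
  From (x_1, y_1) = (577, 51): x_2 = 577·577 + 128·51·51 = 665857; y_2 = 577·51 + 51·577 = 58854.
Step 3: Verify x_2² - 128·y_2² = 443365544449 - 443365544448 = 1 (should be 1). ✓

(x_1, y_1) = (577, 51); (x_2, y_2) = (665857, 58854).


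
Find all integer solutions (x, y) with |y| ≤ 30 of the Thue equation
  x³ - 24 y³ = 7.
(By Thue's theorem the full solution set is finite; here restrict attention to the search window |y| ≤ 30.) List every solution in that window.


The equation is x³ - 24y³ = 7. For fixed y, x³ = 24·y³ + 7, so a solution requires the RHS to be a perfect cube.
Strategy: iterate y from -30 to 30, compute RHS = 24·y³ + 7, and check whether it is a (positive or negative) perfect cube.
Check small values of y:
  y = 0: RHS = 7 is not a perfect cube.
  y = 1: RHS = 31 is not a perfect cube.
  y = -1: RHS = -17 is not a perfect cube.
  y = 2: RHS = 199 is not a perfect cube.
  y = -2: RHS = -185 is not a perfect cube.
  y = 3: RHS = 655 is not a perfect cube.
  y = -3: RHS = -641 is not a perfect cube.
Continuing the search up to |y| = 30 finds no solutions either.
No (x, y) in the scanned range satisfies the equation.

No integer solutions with |y| ≤ 30.


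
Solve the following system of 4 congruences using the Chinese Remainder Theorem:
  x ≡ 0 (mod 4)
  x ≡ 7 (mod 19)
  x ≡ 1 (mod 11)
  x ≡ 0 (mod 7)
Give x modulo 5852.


Product of moduli M = 4 · 19 · 11 · 7 = 5852.
Merge one congruence at a time:
  Start: x ≡ 0 (mod 4).
  Combine with x ≡ 7 (mod 19); new modulus lcm = 76.
    Write x = 0 + 4·t and substitute into x ≡ 7 (mod 19): 4·t ≡ 7 − 0 = 7 (mod 19).
    The inverse of 4 mod 19 is 5 (since 4·5 = 20 = 1·19 + 1), so t ≡ 5·7 = 35 ≡ 16 (mod 19).
    Then x = 0 + 4·16 = 64, valid modulo lcm(4, 19) = 76: x ≡ 64 (mod 76).
  Combine with x ≡ 1 (mod 11); new modulus lcm = 836.
    Write x = 64 + 76·t and substitute into x ≡ 1 (mod 11): 76·t ≡ 1 − 64 = -63 (mod 11).
    Reduce coefficients mod 11: 10·t ≡ 3 (mod 11).
    The inverse of 10 mod 11 is 10 (since 10·10 = 100 = 9·11 + 1), so t ≡ 10·3 = 30 ≡ 8 (mod 11).
    Then x = 64 + 76·8 = 672, valid modulo lcm(76, 11) = 836: x ≡ 672 (mod 836).
  Combine with x ≡ 0 (mod 7); new modulus lcm = 5852.
    Write x = 672 + 836·t and substitute into x ≡ 0 (mod 7): 836·t ≡ 0 − 672 = -672 (mod 7).
    Reduce coefficients mod 7: 3·t ≡ 0 (mod 7).
    The inverse of 3 mod 7 is 5 (since 3·5 = 15 = 2·7 + 1), so t ≡ 5·0 = 0 ≡ 0 (mod 7).
    Then x = 672 + 836·0 = 672, valid modulo lcm(836, 7) = 5852: x ≡ 672 (mod 5852).
Verify against each original: 672 mod 4 = 0, 672 mod 19 = 7, 672 mod 11 = 1, 672 mod 7 = 0.

x ≡ 672 (mod 5852).


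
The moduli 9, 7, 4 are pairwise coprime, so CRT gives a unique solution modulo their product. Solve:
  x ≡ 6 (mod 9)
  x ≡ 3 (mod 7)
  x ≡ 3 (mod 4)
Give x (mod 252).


Moduli 9, 7, 4 are pairwise coprime; by CRT there is a unique solution modulo M = 9 · 7 · 4 = 252.
Solve pairwise, accumulating the modulus:
  Start with x ≡ 6 (mod 9).
  Combine with x ≡ 3 (mod 7): since gcd(9, 7) = 1, we get a unique residue mod 63.
    Write x = 6 + 9·t and substitute into x ≡ 3 (mod 7): 9·t ≡ 3 − 6 = -3 (mod 7).
    Reduce coefficients mod 7: 2·t ≡ 4 (mod 7).
    The inverse of 2 mod 7 is 4 (since 2·4 = 8 = 1·7 + 1), so t ≡ 4·4 = 16 ≡ 2 (mod 7).
    Then x = 6 + 9·2 = 24, valid modulo lcm(9, 7) = 63: x ≡ 24 (mod 63).
  Combine with x ≡ 3 (mod 4): since gcd(63, 4) = 1, we get a unique residue mod 252.
    Write x = 24 + 63·t and substitute into x ≡ 3 (mod 4): 63·t ≡ 3 − 24 = -21 (mod 4).
    Reduce coefficients mod 4: 3·t ≡ 3 (mod 4).
    The inverse of 3 mod 4 is 3 (since 3·3 = 9 = 2·4 + 1), so t ≡ 3·3 = 9 ≡ 1 (mod 4).
    Then x = 24 + 63·1 = 87, valid modulo lcm(63, 4) = 252: x ≡ 87 (mod 252).
Verify: 87 mod 9 = 6 ✓, 87 mod 7 = 3 ✓, 87 mod 4 = 3 ✓.

x ≡ 87 (mod 252).


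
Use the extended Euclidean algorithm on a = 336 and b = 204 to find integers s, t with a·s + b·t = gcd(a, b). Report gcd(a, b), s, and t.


Euclidean algorithm on (336, 204) — divide until remainder is 0:
  336 = 1 · 204 + 132
  204 = 1 · 132 + 72
  132 = 1 · 72 + 60
  72 = 1 · 60 + 12
  60 = 5 · 12 + 0
gcd(336, 204) = 12.
Track Bezout coefficients alongside the remainders: start with r₀ = 336 = a·1 + b·0 (s = 1, t = 0) and r₁ = 204 = a·0 + b·1 (s = 0, t = 1); each new remainder r_{k+1} = r_{k-1} − q_k·r_k inherits s_{k+1} = s_{k-1} − q_k·s_k, t_{k+1} = t_{k-1} − q_k·t_k, so r_k = a·s_k + b·t_k at every step:
  q = 1: r = 132, s = 1 − 1·0 = 1, t = 0 − 1·1 = -1  (check: 336·1 + 204·(-1) = 132)
  q = 1: r = 72, s = 0 − 1·1 = -1, t = 1 − 1·(-1) = 2  (check: 336·(-1) + 204·2 = 72)
  q = 1: r = 60, s = 1 − 1·(-1) = 2, t = -1 − 1·2 = -3  (check: 336·2 + 204·(-3) = 60)
  q = 1: r = 12, s = -1 − 1·2 = -3, t = 2 − 1·(-3) = 5  (check: 336·(-3) + 204·5 = 12)
The row with r = 12 (the gcd) gives the Bezout coefficients s = -3, t = 5.
Result: 336 · (-3) + 204 · (5) = 12.

gcd(336, 204) = 12; s = -3, t = 5 (check: 336·(-3) + 204·5 = 12).


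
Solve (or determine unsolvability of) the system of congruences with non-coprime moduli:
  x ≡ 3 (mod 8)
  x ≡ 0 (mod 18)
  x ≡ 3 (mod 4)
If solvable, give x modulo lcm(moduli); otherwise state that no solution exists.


Moduli 8, 18, 4 are not pairwise coprime, so CRT works modulo lcm(m_i) when all pairwise compatibility conditions hold.
Pairwise compatibility: gcd(m_i, m_j) must divide a_i - a_j for every pair.
Merge one congruence at a time:
  Start: x ≡ 3 (mod 8).
  Combine with x ≡ 0 (mod 18): gcd(8, 18) = 2, and 0 - 3 = -3 is NOT divisible by 2.
    ⇒ system is inconsistent (no integer solution).

No solution (the system is inconsistent).


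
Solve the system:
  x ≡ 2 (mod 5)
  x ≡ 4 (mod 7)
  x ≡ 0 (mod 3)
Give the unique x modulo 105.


Moduli 5, 7, 3 are pairwise coprime; by CRT there is a unique solution modulo M = 5 · 7 · 3 = 105.
Solve pairwise, accumulating the modulus:
  Start with x ≡ 2 (mod 5).
  Combine with x ≡ 4 (mod 7): since gcd(5, 7) = 1, we get a unique residue mod 35.
    Write x = 2 + 5·t and substitute into x ≡ 4 (mod 7): 5·t ≡ 4 − 2 = 2 (mod 7).
    The inverse of 5 mod 7 is 3 (since 5·3 = 15 = 2·7 + 1), so t ≡ 3·2 = 6 ≡ 6 (mod 7).
    Then x = 2 + 5·6 = 32, valid modulo lcm(5, 7) = 35: x ≡ 32 (mod 35).
  Combine with x ≡ 0 (mod 3): since gcd(35, 3) = 1, we get a unique residue mod 105.
    Write x = 32 + 35·t and substitute into x ≡ 0 (mod 3): 35·t ≡ 0 − 32 = -32 (mod 3).
    Reduce coefficients mod 3: 2·t ≡ 1 (mod 3).
    The inverse of 2 mod 3 is 2 (since 2·2 = 4 = 1·3 + 1), so t ≡ 2·1 = 2 ≡ 2 (mod 3).
    Then x = 32 + 35·2 = 102, valid modulo lcm(35, 3) = 105: x ≡ 102 (mod 105).
Verify: 102 mod 5 = 2 ✓, 102 mod 7 = 4 ✓, 102 mod 3 = 0 ✓.

x ≡ 102 (mod 105).


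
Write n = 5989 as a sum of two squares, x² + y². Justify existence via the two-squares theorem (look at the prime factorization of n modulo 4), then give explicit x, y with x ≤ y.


Step 1: Factor n = 5989 = 53 · 113.
Step 2: Check the mod-4 condition on each prime factor: 53 ≡ 1 (mod 4), exponent 1; 113 ≡ 1 (mod 4), exponent 1.
All primes ≡ 3 (mod 4) appear to even exponent (or don't appear), so by the two-squares theorem n IS expressible as a sum of two squares.
Step 3: Build a representation. Here n = 53 · 113 is a product of primes ≡ 1 (mod 4). Each prime p ≡ 1 (mod 4) is itself a sum of two squares; find a² by testing p − a² for a perfect square:
  53: 53 − 1² = 52, 53 − 2² = 49 = 7² ⇒ 53 = 2² + 7².
  113: 113 − 1² = 112, 113 − 2² = 109, 113 − 3² = 104, 113 − 4² = 97, 113 − 5² = 88, 113 − 6² = 77, 113 − 7² = 64 = 8² ⇒ 113 = 7² + 8².
  Combine using the Brahmagupta–Fibonacci identity (a² + b²)(c² + d²) = (ac − bd)² + (ad + bc)² = (ac + bd)² + (ad − bc)²:
  53 · 113 = 5989: from (2² + 7²)(7² + 8²), take (2·7 − 7·8, 2·8 + 7·7) = (14 − 56, 16 + 49) = (-42, 65); dropping signs (only squares matter) gives (42, 65); check 42² + 65² = 1764 + 4225 = 5989 ✓.
Step 4: Order so x ≤ y and verify: 42² + 65² = 1764 + 4225 = 5989 = n. ✓

n = 5989 = 42² + 65² (one valid representation with x ≤ y).


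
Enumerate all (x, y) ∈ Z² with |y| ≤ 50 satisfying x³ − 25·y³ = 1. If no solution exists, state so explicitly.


The equation is x³ - 25y³ = 1. For fixed y, x³ = 25·y³ + 1, so a solution requires the RHS to be a perfect cube.
Strategy: iterate y from -50 to 50, compute RHS = 25·y³ + 1, and check whether it is a (positive or negative) perfect cube.
Check small values of y:
  y = 0: RHS = 1 = (1)³ ⇒ x = 1 works.
  y = 1: RHS = 26 is not a perfect cube.
  y = -1: RHS = -24 is not a perfect cube.
  y = 2: RHS = 201 is not a perfect cube.
  y = -2: RHS = -199 is not a perfect cube.
  y = 3: RHS = 676 is not a perfect cube.
  y = -3: RHS = -674 is not a perfect cube.
Continuing the search up to |y| = 50 finds no further solutions beyond those listed.
Collected solutions: (1, 0).

Solutions (with |y| ≤ 50): (1, 0).


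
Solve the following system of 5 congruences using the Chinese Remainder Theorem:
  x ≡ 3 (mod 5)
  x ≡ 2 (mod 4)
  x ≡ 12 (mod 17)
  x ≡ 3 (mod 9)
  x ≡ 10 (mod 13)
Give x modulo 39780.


Product of moduli M = 5 · 4 · 17 · 9 · 13 = 39780.
Merge one congruence at a time:
  Start: x ≡ 3 (mod 5).
  Combine with x ≡ 2 (mod 4); new modulus lcm = 20.
    Write x = 3 + 5·t and substitute into x ≡ 2 (mod 4): 5·t ≡ 2 − 3 = -1 (mod 4).
    Reduce coefficients mod 4: 1·t ≡ 3 (mod 4).
    So t ≡ 3 (mod 4).
    Then x = 3 + 5·3 = 18, valid modulo lcm(5, 4) = 20: x ≡ 18 (mod 20).
  Combine with x ≡ 12 (mod 17); new modulus lcm = 340.
    Write x = 18 + 20·t and substitute into x ≡ 12 (mod 17): 20·t ≡ 12 − 18 = -6 (mod 17).
    Reduce coefficients mod 17: 3·t ≡ 11 (mod 17).
    The inverse of 3 mod 17 is 6 (since 3·6 = 18 = 1·17 + 1), so t ≡ 6·11 = 66 ≡ 15 (mod 17).
    Then x = 18 + 20·15 = 318, valid modulo lcm(20, 17) = 340: x ≡ 318 (mod 340).
  Combine with x ≡ 3 (mod 9); new modulus lcm = 3060.
    Write x = 318 + 340·t and substitute into x ≡ 3 (mod 9): 340·t ≡ 3 − 318 = -315 (mod 9).
    Reduce coefficients mod 9: 7·t ≡ 0 (mod 9).
    The inverse of 7 mod 9 is 4 (since 7·4 = 28 = 3·9 + 1), so t ≡ 4·0 = 0 ≡ 0 (mod 9).
    Then x = 318 + 340·0 = 318, valid modulo lcm(340, 9) = 3060: x ≡ 318 (mod 3060).
  Combine with x ≡ 10 (mod 13); new modulus lcm = 39780.
    Write x = 318 + 3060·t and substitute into x ≡ 10 (mod 13): 3060·t ≡ 10 − 318 = -308 (mod 13).
    Reduce coefficients mod 13: 5·t ≡ 4 (mod 13).
    The inverse of 5 mod 13 is 8 (since 5·8 = 40 = 3·13 + 1), so t ≡ 8·4 = 32 ≡ 6 (mod 13).
    Then x = 318 + 3060·6 = 18678, valid modulo lcm(3060, 13) = 39780: x ≡ 18678 (mod 39780).
Verify against each original: 18678 mod 5 = 3, 18678 mod 4 = 2, 18678 mod 17 = 12, 18678 mod 9 = 3, 18678 mod 13 = 10.

x ≡ 18678 (mod 39780).


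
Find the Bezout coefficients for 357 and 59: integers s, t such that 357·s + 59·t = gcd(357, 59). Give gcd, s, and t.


Euclidean algorithm on (357, 59) — divide until remainder is 0:
  357 = 6 · 59 + 3
  59 = 19 · 3 + 2
  3 = 1 · 2 + 1
  2 = 2 · 1 + 0
gcd(357, 59) = 1.
Track Bezout coefficients alongside the remainders: start with r₀ = 357 = a·1 + b·0 (s = 1, t = 0) and r₁ = 59 = a·0 + b·1 (s = 0, t = 1); each new remainder r_{k+1} = r_{k-1} − q_k·r_k inherits s_{k+1} = s_{k-1} − q_k·s_k, t_{k+1} = t_{k-1} − q_k·t_k, so r_k = a·s_k + b·t_k at every step:
  q = 6: r = 3, s = 1 − 6·0 = 1, t = 0 − 6·1 = -6  (check: 357·1 + 59·(-6) = 3)
  q = 19: r = 2, s = 0 − 19·1 = -19, t = 1 − 19·(-6) = 115  (check: 357·(-19) + 59·115 = 2)
  q = 1: r = 1, s = 1 − 1·(-19) = 20, t = -6 − 1·115 = -121  (check: 357·20 + 59·(-121) = 1)
The row with r = 1 (the gcd) gives the Bezout coefficients s = 20, t = -121.
Result: 357 · (20) + 59 · (-121) = 1.

gcd(357, 59) = 1; s = 20, t = -121 (check: 357·20 + 59·(-121) = 1).
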